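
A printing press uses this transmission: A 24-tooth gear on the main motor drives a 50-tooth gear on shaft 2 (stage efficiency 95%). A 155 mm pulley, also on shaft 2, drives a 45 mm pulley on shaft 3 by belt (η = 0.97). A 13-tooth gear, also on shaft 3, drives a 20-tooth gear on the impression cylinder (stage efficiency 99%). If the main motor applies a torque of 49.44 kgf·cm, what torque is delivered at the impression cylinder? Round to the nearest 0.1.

42.0 kgf·cm

Gear mesh: ratio = 50/24 = 2.0833; torque at shaft 2 = 49.44 × 2.0833 × 0.95 = 97.85 kgf·cm.
Belt: ratio = 45/155 = 0.29032; torque at shaft 3 = 97.85 × 0.29032 × 0.97 = 27.556 kgf·cm.
Gear mesh: ratio = 20/13 = 1.5385; torque at the impression cylinder = 27.556 × 1.5385 × 0.99 = 41.97 kgf·cm.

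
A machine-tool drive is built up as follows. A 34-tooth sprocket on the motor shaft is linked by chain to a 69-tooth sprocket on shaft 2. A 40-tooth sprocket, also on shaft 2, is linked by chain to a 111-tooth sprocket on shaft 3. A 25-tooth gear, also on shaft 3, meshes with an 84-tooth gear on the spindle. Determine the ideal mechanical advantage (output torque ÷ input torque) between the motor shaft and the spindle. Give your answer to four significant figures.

18.92

Each stage contributes driven/driver: chain 69/34 = 2.0294, chain 111/40 = 2.775, gear mesh 84/25 = 3.36.
Overall: 2.0294 × 2.775 × 3.36 = 18.922.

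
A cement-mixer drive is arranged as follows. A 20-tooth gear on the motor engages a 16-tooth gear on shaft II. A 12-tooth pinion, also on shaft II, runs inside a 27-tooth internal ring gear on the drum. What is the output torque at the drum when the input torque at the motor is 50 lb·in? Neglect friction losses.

90 lb·in

After the gear mesh (16/20): 50 × 0.8 = 40 lb·in
After the internal gear (27/12): 40 × 2.25 = 90 lb·in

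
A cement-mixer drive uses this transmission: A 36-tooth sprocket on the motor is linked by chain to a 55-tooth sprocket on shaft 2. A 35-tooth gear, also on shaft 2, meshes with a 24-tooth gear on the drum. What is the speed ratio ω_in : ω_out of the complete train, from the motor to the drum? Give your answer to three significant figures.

1.05

Each stage contributes driven/driver: chain 55/36 = 1.5278, gear mesh 24/35 = 0.68571.
Overall: 1.5278 × 0.68571 = 1.0476.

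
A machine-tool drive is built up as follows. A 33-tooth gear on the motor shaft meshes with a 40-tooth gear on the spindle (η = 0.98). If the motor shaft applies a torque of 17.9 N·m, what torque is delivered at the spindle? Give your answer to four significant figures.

21.26 N·m

Gear mesh: ratio = 40/33 = 1.2121; torque at the spindle = 17.9 × 1.2121 × 0.98 = 21.263 N·m.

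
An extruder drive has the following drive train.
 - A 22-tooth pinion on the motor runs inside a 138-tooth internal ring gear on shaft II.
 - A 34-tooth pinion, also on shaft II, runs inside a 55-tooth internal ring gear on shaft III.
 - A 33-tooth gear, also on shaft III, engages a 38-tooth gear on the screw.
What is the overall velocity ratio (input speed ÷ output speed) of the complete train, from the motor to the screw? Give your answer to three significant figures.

Each stage contributes driven/driver: internal gear 138/22 = 6.2727, internal gear 55/34 = 1.6176, gear mesh 38/33 = 1.1515.
Overall: 6.2727 × 1.6176 × 1.1515 = 11.684.

11.7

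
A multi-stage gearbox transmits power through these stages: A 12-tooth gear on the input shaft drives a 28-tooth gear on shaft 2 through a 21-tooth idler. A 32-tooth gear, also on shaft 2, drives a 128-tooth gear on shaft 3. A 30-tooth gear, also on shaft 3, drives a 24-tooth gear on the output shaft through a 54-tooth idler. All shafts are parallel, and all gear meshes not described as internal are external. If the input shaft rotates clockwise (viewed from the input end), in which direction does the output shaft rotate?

anticlockwise

the input shaft → shaft 2: driver → idler → driven is 2 external meshes, 2 reversals → CW.
shaft 2 → shaft 3: external mesh, 1 reversal → CCW.
shaft 3 → the output shaft: driver → idler → driven is 2 external meshes, 2 reversals → CCW.
5 reversals in total — an odd number — so the output shaft turns opposite to the input shaft.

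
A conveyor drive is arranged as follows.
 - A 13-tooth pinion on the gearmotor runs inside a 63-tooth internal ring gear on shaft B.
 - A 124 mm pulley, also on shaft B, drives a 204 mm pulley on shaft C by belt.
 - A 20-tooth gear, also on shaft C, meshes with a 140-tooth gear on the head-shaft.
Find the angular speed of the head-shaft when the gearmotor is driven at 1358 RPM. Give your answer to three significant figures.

internal gear 63/13 = 4.8462 → 1358/4.8462 = 280.22 RPM
belt 204/124 = 1.6452 → 280.22/1.6452 = 170.33 RPM
gear mesh 140/20 = 7 → 170.33/7 = 24.333 RPM

24.3 RPM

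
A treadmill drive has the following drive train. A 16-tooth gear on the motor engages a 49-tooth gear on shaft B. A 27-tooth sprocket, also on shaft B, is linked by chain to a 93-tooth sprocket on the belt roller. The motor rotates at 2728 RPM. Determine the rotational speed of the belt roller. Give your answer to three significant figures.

gear mesh 49/16 = 3.0625 → 2728/3.0625 = 890.78 RPM
chain 93/27 = 3.4444 → 890.78/3.4444 = 258.61 RPM

259 RPM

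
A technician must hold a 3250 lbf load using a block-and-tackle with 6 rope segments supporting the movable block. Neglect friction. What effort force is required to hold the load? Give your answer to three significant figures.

Block-and-tackle MA = number of supporting rope parts = 6.
Effort = load / MA = 3250 / 6 = 541.67 lbf.

542 lbf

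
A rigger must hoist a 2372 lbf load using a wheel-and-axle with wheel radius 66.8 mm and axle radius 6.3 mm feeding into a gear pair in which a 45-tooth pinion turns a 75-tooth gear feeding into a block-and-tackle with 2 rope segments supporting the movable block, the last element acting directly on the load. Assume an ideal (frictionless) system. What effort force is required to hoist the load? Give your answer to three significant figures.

67.1 lbf

Wheel-and-axle MA = R/r = 66.8/6.3 = 10.603.
Gear pair MA = 75/45 = 1.6667.
Block-and-tackle MA = number of supporting rope parts = 2.
Combined ideal MA = 10.603 × 1.6667 × 2 = 35.344.
Effort = load / MA = 2372 / 35.344 = 67.112 lbf.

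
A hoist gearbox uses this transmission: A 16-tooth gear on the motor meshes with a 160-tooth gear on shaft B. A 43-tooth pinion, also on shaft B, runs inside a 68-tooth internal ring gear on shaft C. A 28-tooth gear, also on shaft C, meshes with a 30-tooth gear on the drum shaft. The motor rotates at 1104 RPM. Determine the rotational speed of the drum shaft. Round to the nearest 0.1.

65.2 RPM

Gear mesh: ratio = 160/16 = 10, so shaft B turns at 1104 / 10 = 110.4 RPM.
Internal gear: ratio = 68/43 = 1.5814, so shaft C turns at 110.4 / 1.5814 = 69.812 RPM.
Gear mesh: ratio = 30/28 = 1.0714, so the drum shaft turns at 69.812 / 1.0714 = 65.158 RPM.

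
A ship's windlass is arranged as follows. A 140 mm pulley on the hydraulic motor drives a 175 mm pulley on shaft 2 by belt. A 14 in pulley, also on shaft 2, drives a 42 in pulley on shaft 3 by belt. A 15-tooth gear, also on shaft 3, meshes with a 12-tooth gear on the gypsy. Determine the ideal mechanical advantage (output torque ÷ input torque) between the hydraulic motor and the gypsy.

Each stage contributes driven/driver: belt 175/140 = 1.25, belt 42/14 = 3, gear mesh 12/15 = 0.8.
Overall: 1.25 × 3 × 0.8 = 3.

3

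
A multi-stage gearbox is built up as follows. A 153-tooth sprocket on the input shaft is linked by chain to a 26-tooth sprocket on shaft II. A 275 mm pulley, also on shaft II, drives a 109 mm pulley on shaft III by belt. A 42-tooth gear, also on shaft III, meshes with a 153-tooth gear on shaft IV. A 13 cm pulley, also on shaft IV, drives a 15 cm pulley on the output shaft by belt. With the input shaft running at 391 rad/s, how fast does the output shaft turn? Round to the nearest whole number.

the input shaft → shaft II (chain, 26/153): 391 ÷ 0.16993 = 2300.9 rad/s
shaft II → shaft III (belt, 109/275): 2300.9 ÷ 0.39636 = 5805 rad/s
shaft III → shaft IV (gear mesh, 153/42): 5805 ÷ 3.6429 = 1593.5 rad/s
shaft IV → the output shaft (belt, 15/13): 1593.5 ÷ 1.1538 = 1381.1 rad/s

1381 rad/s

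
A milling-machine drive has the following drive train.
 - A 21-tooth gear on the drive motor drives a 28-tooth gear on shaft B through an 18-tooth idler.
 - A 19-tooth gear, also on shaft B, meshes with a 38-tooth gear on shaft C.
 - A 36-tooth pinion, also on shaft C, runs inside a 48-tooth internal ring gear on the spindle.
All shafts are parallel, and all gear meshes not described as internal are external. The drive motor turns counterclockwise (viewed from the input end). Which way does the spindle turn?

clockwise

the drive motor → shaft B: driver → idler → driven is 2 external meshes, 2 reversals → CCW.
shaft B → shaft C: external mesh, 1 reversal → CW.
shaft C → the spindle: internal mesh, same direction → CW.
3 reversals in total — an odd number — so the spindle turns opposite to the drive motor.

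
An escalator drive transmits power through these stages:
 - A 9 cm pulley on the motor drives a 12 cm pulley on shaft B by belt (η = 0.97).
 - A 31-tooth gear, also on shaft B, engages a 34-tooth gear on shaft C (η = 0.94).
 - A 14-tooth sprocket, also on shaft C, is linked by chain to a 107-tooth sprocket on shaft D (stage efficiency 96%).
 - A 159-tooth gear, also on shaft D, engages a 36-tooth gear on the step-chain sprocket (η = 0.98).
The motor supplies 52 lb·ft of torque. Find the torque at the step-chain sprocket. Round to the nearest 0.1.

112.9 lb·ft

belt 12/9 = 1.3333 → τ = 52·1.3333·0.97 = 67.253 lb·ft
gear mesh 34/31 = 1.0968 → τ = 67.253·1.0968·0.94 = 69.336 lb·ft
chain 107/14 = 7.6429 → τ = 69.336·7.6429·0.96 = 508.73 lb·ft
gear mesh 36/159 = 0.22642 → τ = 508.73·0.22642·0.98 = 112.88 lb·ft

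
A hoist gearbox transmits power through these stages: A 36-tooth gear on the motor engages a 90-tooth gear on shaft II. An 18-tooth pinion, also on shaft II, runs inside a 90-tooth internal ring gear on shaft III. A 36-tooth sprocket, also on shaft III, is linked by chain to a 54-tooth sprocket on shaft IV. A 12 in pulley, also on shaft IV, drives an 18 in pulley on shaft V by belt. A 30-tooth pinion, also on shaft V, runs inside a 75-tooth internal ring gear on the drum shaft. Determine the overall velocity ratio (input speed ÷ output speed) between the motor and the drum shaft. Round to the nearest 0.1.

70.3

Each stage contributes driven/driver: gear mesh 90/36 = 2.5, internal gear 90/18 = 5, chain 54/36 = 1.5, belt 18/12 = 1.5, internal gear 75/30 = 2.5.
Overall: 2.5 × 5 × 1.5 × 1.5 × 2.5 = 70.312.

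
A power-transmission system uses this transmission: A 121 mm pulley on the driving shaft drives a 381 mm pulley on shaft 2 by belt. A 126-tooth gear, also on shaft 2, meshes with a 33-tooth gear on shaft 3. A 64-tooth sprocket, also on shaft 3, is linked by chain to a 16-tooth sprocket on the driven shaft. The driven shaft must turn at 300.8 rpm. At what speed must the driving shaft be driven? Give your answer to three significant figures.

Overall ratio R = 3.1488 × 0.2619 × 0.25 = 0.20617.
Required input speed = output speed × R = 300.8 × 0.20617 = 62.016 rpm.

62.0 rpm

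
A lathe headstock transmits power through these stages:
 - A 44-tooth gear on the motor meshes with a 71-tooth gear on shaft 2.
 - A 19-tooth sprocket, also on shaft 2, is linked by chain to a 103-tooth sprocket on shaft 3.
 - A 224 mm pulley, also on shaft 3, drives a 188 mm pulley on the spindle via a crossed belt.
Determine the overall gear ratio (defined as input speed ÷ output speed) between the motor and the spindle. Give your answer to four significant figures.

7.342

Each stage contributes driven/driver: gear mesh 71/44 = 1.6136, chain 103/19 = 5.4211, belt 188/224 = 0.83929.
Overall: 1.6136 × 5.4211 × 0.83929 = 7.3417.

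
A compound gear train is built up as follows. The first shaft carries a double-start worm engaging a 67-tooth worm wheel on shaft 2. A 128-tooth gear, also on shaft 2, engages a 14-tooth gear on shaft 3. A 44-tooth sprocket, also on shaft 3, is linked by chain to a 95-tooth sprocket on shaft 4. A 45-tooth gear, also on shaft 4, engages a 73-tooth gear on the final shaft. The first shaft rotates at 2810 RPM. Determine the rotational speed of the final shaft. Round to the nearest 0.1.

219.0 RPM

the first shaft → shaft 2 (worm, 67/2): 2810 ÷ 33.5 = 83.881 RPM
shaft 2 → shaft 3 (gear mesh, 14/128): 83.881 ÷ 0.10938 = 766.91 RPM
shaft 3 → shaft 4 (chain, 95/44): 766.91 ÷ 2.1591 = 355.2 RPM
shaft 4 → the final shaft (gear mesh, 73/45): 355.2 ÷ 1.6222 = 218.96 RPM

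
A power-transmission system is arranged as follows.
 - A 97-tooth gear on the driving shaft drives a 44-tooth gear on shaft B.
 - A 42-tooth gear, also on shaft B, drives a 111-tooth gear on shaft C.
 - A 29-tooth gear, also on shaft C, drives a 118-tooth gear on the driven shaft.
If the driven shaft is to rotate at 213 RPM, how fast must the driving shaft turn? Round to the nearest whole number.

Overall ratio R = 0.45361 × 2.6429 × 4.069 = 4.878.
Required input speed = output speed × R = 213 × 4.878 = 1039 RPM.

1039 RPM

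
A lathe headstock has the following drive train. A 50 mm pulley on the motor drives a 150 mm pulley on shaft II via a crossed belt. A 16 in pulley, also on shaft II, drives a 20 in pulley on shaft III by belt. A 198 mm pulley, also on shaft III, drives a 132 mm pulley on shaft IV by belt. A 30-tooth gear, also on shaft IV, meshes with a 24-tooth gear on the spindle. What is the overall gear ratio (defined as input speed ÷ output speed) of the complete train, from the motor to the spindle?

2

Each stage contributes driven/driver: belt 150/50 = 3, belt 20/16 = 1.25, belt 132/198 = 0.66667, gear mesh 24/30 = 0.8.
Overall: 3 × 1.25 × 0.66667 × 0.8 = 2.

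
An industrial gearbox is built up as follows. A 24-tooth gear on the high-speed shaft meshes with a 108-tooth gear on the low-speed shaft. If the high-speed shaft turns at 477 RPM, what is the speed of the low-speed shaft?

the high-speed shaft → the low-speed shaft (gear mesh, 108/24): 477 ÷ 4.5 = 106 RPM

106 RPM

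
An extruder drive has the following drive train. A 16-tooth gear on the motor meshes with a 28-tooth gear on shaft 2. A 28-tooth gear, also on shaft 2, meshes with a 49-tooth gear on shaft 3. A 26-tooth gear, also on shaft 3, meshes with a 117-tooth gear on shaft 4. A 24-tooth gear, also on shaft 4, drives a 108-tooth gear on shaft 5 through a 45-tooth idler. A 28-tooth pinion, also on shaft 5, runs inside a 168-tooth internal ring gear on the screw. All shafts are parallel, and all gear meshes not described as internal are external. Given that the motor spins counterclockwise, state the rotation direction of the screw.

clockwise

the motor → shaft 2: external mesh, 1 reversal → CW.
shaft 2 → shaft 3: external mesh, 1 reversal → CCW.
shaft 3 → shaft 4: external mesh, 1 reversal → CW.
shaft 4 → shaft 5: driver → idler → driven is 2 external meshes, 2 reversals → CW.
shaft 5 → the screw: internal mesh, same direction → CW.
5 reversals in total — an odd number — so the screw turns opposite to the motor.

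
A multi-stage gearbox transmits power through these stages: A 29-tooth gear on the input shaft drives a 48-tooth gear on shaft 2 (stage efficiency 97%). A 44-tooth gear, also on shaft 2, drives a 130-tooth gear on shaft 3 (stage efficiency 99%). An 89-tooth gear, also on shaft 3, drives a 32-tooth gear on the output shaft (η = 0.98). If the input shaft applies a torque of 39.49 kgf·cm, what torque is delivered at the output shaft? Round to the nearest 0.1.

Gear mesh: ratio = 48/29 = 1.6552; torque at shaft 2 = 39.49 × 1.6552 × 0.97 = 63.402 kgf·cm.
Gear mesh: ratio = 130/44 = 2.9545; torque at shaft 3 = 63.402 × 2.9545 × 0.99 = 185.45 kgf·cm.
Gear mesh: ratio = 32/89 = 0.35955; torque at the output shaft = 185.45 × 0.35955 × 0.98 = 65.345 kgf·cm.

65.3 kgf·cm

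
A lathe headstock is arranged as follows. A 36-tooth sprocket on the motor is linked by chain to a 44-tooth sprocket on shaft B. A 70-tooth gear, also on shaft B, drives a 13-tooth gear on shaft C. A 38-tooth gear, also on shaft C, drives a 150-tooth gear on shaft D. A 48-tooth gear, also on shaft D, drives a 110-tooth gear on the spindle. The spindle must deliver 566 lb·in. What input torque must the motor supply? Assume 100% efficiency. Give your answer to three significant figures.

Overall ratio R = 1.2222 × 0.18571 × 3.9474 × 2.2917 = 2.0533.
Input torque = output torque / R = 566 / 2.0533 = 275.65 lb·in.

276 lb·in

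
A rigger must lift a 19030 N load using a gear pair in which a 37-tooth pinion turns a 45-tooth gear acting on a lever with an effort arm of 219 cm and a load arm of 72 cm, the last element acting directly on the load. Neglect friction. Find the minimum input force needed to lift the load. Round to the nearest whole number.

Gear pair MA = 45/37 = 1.2162.
Lever MA = effort arm / load arm = 219/72 = 3.0417.
Combined ideal MA = 1.2162 × 3.0417 = 3.6993.
Effort = load / MA = 19030 / 3.6993 = 5144.2 N.

5144 N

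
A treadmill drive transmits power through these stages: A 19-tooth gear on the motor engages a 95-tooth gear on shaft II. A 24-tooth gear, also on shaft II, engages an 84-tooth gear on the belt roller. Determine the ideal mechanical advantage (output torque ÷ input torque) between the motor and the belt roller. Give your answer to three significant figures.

Each stage contributes driven/driver: gear mesh 95/19 = 5, gear mesh 84/24 = 3.5.
Overall: 5 × 3.5 = 17.5.

17.5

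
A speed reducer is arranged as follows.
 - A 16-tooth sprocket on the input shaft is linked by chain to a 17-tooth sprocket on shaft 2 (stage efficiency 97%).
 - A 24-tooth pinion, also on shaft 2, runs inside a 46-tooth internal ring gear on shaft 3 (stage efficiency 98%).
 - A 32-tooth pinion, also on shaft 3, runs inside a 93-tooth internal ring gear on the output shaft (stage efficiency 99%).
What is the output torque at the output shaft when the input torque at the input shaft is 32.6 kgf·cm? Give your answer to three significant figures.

182 kgf·cm

Chain: ratio = 17/16 = 1.0625; torque at shaft 2 = 32.6 × 1.0625 × 0.97 = 33.598 kgf·cm.
Internal gear: ratio = 46/24 = 1.9167; torque at shaft 3 = 33.598 × 1.9167 × 0.98 = 63.109 kgf·cm.
Internal gear: ratio = 93/32 = 2.9062; torque at the output shaft = 63.109 × 2.9062 × 0.99 = 181.58 kgf·cm.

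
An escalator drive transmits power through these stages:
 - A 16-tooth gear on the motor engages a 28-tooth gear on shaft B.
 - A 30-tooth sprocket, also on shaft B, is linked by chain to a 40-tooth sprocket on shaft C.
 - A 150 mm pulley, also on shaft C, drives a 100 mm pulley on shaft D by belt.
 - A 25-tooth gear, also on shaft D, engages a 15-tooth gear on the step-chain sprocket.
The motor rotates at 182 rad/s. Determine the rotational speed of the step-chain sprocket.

195 rad/s

Gear mesh: ratio = 28/16 = 1.75, so shaft B turns at 182 / 1.75 = 104 rad/s.
Chain: ratio = 40/30 = 1.3333, so shaft C turns at 104 / 1.3333 = 78 rad/s.
Belt: ratio = 100/150 = 0.66667, so shaft D turns at 78 / 0.66667 = 117 rad/s.
Gear mesh: ratio = 15/25 = 0.6, so the step-chain sprocket turns at 117 / 0.6 = 195 rad/s.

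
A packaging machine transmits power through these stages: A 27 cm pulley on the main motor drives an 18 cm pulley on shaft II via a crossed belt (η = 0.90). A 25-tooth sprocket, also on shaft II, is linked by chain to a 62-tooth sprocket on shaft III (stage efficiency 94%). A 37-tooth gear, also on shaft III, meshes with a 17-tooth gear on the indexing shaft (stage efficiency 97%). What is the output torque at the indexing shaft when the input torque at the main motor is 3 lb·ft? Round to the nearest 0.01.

1.87 lb·ft

Belt: ratio = 18/27 = 0.66667; torque at shaft II = 3 × 0.66667 × 0.90 = 1.8 lb·ft.
Chain: ratio = 62/25 = 2.48; torque at shaft III = 1.8 × 2.48 × 0.94 = 4.1962 lb·ft.
Gear mesh: ratio = 17/37 = 0.45946; torque at the indexing shaft = 4.1962 × 0.45946 × 0.97 = 1.8701 lb·ft.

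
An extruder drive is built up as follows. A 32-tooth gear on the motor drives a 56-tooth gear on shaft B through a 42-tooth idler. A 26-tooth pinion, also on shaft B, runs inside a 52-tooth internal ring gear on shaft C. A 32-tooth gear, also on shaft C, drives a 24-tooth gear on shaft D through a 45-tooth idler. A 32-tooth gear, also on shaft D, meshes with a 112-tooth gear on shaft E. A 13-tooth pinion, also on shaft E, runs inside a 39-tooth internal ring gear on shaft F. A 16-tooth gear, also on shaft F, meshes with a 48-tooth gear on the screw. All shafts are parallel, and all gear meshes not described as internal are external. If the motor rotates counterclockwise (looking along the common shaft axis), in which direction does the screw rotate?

the motor → shaft B: driver → idler → driven is 2 external meshes, 2 reversals → CCW.
shaft B → shaft C: internal mesh, same direction → CCW.
shaft C → shaft D: driver → idler → driven is 2 external meshes, 2 reversals → CCW.
shaft D → shaft E: external mesh, 1 reversal → CW.
shaft E → shaft F: internal mesh, same direction → CW.
shaft F → the screw: external mesh, 1 reversal → CCW.
6 reversals in total — an even number — so the screw turns the same way as the motor.

counterclockwise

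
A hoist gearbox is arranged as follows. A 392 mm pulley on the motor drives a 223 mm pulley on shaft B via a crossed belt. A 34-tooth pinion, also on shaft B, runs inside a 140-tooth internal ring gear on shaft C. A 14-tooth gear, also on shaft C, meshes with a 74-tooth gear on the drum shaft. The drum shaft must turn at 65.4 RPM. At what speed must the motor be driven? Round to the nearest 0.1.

809.7 RPM

Overall ratio R = 0.56888 × 4.1176 × 5.2857 = 12.381.
Required input speed = output speed × R = 65.4 × 12.381 = 809.75 RPM.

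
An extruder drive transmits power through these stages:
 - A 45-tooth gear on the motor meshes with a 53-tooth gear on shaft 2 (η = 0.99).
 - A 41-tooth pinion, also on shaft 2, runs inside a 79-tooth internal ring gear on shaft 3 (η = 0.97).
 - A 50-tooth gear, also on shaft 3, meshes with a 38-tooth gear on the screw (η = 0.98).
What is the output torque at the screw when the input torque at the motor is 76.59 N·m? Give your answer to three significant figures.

gear mesh 53/45 = 1.1778 → τ = 76.59·1.1778·0.99 = 89.304 N·m
internal gear 79/41 = 1.9268 → τ = 89.304·1.9268·0.97 = 166.91 N·m
gear mesh 38/50 = 0.76 → τ = 166.91·0.76·0.98 = 124.32 N·m

124 N·m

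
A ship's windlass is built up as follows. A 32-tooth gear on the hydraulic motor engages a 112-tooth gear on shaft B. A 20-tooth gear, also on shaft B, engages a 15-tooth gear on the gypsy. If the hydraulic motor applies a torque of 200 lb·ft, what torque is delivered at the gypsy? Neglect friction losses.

525 lb·ft

Gear mesh: ratio = 112/32 = 3.5; torque at shaft B = 200 × 3.5 = 700 lb·ft.
Gear mesh: ratio = 15/20 = 0.75; torque at the gypsy = 700 × 0.75 = 525 lb·ft.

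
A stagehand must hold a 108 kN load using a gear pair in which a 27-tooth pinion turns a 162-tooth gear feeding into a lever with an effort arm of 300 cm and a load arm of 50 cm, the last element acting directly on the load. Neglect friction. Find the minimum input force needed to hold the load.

3 kN

Gear pair MA = 162/27 = 6.
Lever MA = effort arm / load arm = 300/50 = 6.
Combined ideal MA = 6 × 6 = 36.
Effort = load / MA = 108 / 36 = 3 kN.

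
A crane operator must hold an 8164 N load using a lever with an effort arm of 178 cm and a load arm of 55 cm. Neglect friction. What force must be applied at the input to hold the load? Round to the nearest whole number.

2523 N

Lever MA = effort arm / load arm = 178/55 = 3.2364.
Effort = load / MA = 8164 / 3.2364 = 2522.6 N.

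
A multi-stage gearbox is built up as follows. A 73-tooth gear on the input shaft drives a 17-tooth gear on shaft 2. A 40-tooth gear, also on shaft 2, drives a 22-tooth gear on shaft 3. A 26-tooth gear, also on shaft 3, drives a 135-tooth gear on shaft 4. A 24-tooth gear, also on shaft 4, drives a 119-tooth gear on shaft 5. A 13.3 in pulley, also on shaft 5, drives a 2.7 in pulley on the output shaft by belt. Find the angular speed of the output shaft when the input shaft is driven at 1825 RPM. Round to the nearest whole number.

2726 RPM

Gear mesh: ratio = 17/73 = 0.23288, so shaft 2 turns at 1825 / 0.23288 = 7836.8 RPM.
Gear mesh: ratio = 22/40 = 0.55, so shaft 3 turns at 7836.8 / 0.55 = 14249 RPM.
Gear mesh: ratio = 135/26 = 5.1923, so shaft 4 turns at 14249 / 5.1923 = 2744.2 RPM.
Gear mesh: ratio = 119/24 = 4.9583, so shaft 5 turns at 2744.2 / 4.9583 = 553.45 RPM.
Belt: ratio = 2.7/13.3 = 0.20301, so the output shaft turns at 553.45 / 0.20301 = 2726.3 RPM.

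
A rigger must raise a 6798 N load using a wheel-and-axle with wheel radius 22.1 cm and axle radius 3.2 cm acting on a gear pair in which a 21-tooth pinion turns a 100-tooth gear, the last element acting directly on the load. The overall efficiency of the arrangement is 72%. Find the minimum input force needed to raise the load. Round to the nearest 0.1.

287.1 N

Wheel-and-axle MA = R/r = 22.1/3.2 = 6.9062.
Gear pair MA = 100/21 = 4.7619.
Combined ideal MA = 6.9062 × 4.7619 = 32.887.
Actual MA = 32.887 × 0.72 = 23.679.
Effort = load / actual MA = 6798 / 23.679 = 287.1 N.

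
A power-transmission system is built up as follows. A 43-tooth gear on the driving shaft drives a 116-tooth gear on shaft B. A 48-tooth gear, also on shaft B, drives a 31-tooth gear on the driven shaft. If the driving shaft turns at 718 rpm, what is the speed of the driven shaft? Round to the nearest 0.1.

gear mesh 116/43 = 2.6977 → 718/2.6977 = 266.16 rpm
gear mesh 31/48 = 0.64583 → 266.16/0.64583 = 412.11 rpm

412.1 rpm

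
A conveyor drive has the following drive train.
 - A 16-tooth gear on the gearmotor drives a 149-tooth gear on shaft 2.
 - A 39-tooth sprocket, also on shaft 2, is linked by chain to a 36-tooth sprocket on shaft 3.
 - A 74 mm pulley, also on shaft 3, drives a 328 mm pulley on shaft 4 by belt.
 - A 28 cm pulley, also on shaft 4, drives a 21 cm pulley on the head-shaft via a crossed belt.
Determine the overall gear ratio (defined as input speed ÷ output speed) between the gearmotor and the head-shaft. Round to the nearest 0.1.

28.6

Each stage contributes driven/driver: gear mesh 149/16 = 9.3125, chain 36/39 = 0.92308, belt 328/74 = 4.4324, belt 21/28 = 0.75.
Overall: 9.3125 × 0.92308 × 4.4324 × 0.75 = 28.576.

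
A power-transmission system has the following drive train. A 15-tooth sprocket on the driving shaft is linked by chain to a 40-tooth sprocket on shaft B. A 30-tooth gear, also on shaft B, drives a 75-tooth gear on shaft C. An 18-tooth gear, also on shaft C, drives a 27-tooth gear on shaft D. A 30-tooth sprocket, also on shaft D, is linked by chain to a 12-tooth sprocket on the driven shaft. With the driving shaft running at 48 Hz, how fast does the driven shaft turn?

the driving shaft → shaft B (chain, 40/15): 48 ÷ 2.6667 = 18 Hz
shaft B → shaft C (gear mesh, 75/30): 18 ÷ 2.5 = 7.2 Hz
shaft C → shaft D (gear mesh, 27/18): 7.2 ÷ 1.5 = 4.8 Hz
shaft D → the driven shaft (chain, 12/30): 4.8 ÷ 0.4 = 12 Hz

12 Hz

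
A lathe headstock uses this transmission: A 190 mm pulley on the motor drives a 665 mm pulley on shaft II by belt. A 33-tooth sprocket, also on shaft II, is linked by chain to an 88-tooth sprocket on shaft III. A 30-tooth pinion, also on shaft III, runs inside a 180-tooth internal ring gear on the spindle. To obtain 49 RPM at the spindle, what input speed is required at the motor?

2744 RPM

Overall ratio R = 3.5 × 2.6667 × 6 = 56.
Required input speed = output speed × R = 49 × 56 = 2744 RPM.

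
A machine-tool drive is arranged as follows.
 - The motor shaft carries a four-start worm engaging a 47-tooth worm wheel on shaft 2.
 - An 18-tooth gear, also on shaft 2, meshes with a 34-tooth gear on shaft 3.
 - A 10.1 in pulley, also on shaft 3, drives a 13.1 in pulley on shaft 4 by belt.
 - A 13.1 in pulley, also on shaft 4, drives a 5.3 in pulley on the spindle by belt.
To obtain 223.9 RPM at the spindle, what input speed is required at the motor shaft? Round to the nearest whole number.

Overall ratio R = 11.75 × 1.8889 × 1.297 × 0.40458 = 11.647.
Required input speed = output speed × R = 223.9 × 11.647 = 2607.7 RPM.

2608 RPM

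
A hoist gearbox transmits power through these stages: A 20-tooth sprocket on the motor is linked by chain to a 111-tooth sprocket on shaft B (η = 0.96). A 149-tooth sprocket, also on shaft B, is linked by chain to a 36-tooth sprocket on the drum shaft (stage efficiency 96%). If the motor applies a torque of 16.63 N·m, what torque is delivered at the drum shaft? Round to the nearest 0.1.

20.6 N·m

Chain: ratio = 111/20 = 5.55; torque at shaft B = 16.63 × 5.55 × 0.96 = 88.605 N·m.
Chain: ratio = 36/149 = 0.24161; torque at the drum shaft = 88.605 × 0.24161 × 0.96 = 20.552 N·m.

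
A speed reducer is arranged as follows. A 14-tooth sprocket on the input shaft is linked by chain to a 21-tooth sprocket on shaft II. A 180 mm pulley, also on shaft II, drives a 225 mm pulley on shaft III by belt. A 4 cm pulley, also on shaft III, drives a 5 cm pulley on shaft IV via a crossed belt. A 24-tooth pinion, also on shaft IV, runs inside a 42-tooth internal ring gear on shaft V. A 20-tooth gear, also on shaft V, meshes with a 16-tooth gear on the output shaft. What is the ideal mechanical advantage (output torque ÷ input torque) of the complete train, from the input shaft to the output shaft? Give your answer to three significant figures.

Each stage contributes driven/driver: chain 21/14 = 1.5, belt 225/180 = 1.25, belt 5/4 = 1.25, internal gear 42/24 = 1.75, gear mesh 16/20 = 0.8.
Overall: 1.5 × 1.25 × 1.25 × 1.75 × 0.8 = 3.2812.

3.28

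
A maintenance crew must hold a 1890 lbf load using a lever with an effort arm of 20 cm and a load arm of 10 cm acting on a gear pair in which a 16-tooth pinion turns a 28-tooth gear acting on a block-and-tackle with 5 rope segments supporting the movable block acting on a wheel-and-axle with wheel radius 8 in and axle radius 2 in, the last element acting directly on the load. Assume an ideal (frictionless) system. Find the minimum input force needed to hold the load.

Lever MA = effort arm / load arm = 20/10 = 2.
Gear pair MA = 28/16 = 1.75.
Block-and-tackle MA = number of supporting rope parts = 5.
Wheel-and-axle MA = R/r = 8/2 = 4.
Combined ideal MA = 2 × 1.75 × 5 × 4 = 70.
Effort = load / MA = 1890 / 70 = 27 lbf.

27 lbf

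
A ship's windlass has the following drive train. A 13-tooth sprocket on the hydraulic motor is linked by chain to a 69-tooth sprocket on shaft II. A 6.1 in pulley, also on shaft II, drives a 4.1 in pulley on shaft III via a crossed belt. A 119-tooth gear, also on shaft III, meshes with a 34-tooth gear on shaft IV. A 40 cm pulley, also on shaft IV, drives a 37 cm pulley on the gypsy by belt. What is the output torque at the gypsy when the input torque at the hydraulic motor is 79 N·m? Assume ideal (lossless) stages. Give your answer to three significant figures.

74.5 N·m

Chain: ratio = 69/13 = 5.3077; torque at shaft II = 79 × 5.3077 = 419.31 N·m.
Belt: ratio = 4.1/6.1 = 0.67213; torque at shaft III = 419.31 × 0.67213 = 281.83 N·m.
Gear mesh: ratio = 34/119 = 0.28571; torque at shaft IV = 281.83 × 0.28571 = 80.523 N·m.
Belt: ratio = 37/40 = 0.925; torque at the gypsy = 80.523 × 0.925 = 74.484 N·m.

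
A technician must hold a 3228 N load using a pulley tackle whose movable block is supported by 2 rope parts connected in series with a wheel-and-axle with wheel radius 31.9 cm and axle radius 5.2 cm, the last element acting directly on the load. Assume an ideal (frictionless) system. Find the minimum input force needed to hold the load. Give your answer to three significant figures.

263 N

Block-and-tackle MA = number of supporting rope parts = 2.
Wheel-and-axle MA = R/r = 31.9/5.2 = 6.1346.
Combined ideal MA = 2 × 6.1346 = 12.269.
Effort = load / MA = 3228 / 12.269 = 263.1 N.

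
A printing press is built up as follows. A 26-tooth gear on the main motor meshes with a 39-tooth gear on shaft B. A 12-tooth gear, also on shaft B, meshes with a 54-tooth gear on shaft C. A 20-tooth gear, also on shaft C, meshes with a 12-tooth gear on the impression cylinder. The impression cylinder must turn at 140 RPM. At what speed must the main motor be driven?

567 RPM

Overall ratio R = 1.5 × 4.5 × 0.6 = 4.05.
Required input speed = output speed × R = 140 × 4.05 = 567 RPM.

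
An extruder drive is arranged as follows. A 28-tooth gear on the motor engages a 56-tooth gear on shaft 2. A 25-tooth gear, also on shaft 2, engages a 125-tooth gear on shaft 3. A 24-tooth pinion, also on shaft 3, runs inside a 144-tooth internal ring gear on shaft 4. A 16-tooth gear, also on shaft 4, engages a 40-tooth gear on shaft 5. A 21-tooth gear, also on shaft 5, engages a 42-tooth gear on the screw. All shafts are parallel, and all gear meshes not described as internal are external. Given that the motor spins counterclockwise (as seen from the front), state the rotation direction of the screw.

counterclockwise

the motor → shaft 2: external mesh, 1 reversal → CW.
shaft 2 → shaft 3: external mesh, 1 reversal → CCW.
shaft 3 → shaft 4: internal mesh, same direction → CCW.
shaft 4 → shaft 5: external mesh, 1 reversal → CW.
shaft 5 → the screw: external mesh, 1 reversal → CCW.
4 reversals in total — an even number — so the screw turns the same way as the motor.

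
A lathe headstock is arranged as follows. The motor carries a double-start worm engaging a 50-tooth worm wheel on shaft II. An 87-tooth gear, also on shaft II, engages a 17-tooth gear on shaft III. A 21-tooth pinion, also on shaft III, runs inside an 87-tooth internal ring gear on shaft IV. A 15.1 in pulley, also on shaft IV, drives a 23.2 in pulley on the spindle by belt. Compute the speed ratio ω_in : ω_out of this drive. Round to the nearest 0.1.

Each stage contributes driven/driver: worm 50/2 = 25, gear mesh 17/87 = 0.1954, internal gear 87/21 = 4.1429, belt 23.2/15.1 = 1.5364.
Overall: 25 × 0.1954 × 4.1429 × 1.5364 = 31.094.

31.1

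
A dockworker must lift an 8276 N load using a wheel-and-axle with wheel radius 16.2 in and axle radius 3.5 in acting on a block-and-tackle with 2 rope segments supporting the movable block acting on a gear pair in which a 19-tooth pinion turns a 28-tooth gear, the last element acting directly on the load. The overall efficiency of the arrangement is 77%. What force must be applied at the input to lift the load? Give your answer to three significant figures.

Wheel-and-axle MA = R/r = 16.2/3.5 = 4.6286.
Block-and-tackle MA = number of supporting rope parts = 2.
Gear pair MA = 28/19 = 1.4737.
Combined ideal MA = 4.6286 × 2 × 1.4737 = 13.642.
Actual MA = 13.642 × 0.77 = 10.504.
Effort = load / actual MA = 8276 / 10.504 = 787.86 N.

788 N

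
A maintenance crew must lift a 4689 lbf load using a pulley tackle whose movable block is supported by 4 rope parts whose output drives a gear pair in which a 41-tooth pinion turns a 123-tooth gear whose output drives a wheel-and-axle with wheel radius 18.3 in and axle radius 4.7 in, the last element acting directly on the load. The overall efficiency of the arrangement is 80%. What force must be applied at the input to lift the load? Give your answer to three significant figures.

Block-and-tackle MA = number of supporting rope parts = 4.
Gear pair MA = 123/41 = 3.
Wheel-and-axle MA = R/r = 18.3/4.7 = 3.8936.
Combined ideal MA = 4 × 3 × 3.8936 = 46.723.
Actual MA = 46.723 × 0.80 = 37.379.
Effort = load / actual MA = 4689 / 37.379 = 125.45 lbf.

125 lbf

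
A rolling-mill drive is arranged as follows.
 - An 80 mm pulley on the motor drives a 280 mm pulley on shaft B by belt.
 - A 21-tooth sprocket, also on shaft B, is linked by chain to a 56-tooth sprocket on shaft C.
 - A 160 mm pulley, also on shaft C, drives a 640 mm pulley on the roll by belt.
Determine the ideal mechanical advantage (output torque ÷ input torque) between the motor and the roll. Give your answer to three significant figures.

Each stage contributes driven/driver: belt 280/80 = 3.5, chain 56/21 = 2.6667, belt 640/160 = 4.
Overall: 3.5 × 2.6667 × 4 = 37.333.

37.3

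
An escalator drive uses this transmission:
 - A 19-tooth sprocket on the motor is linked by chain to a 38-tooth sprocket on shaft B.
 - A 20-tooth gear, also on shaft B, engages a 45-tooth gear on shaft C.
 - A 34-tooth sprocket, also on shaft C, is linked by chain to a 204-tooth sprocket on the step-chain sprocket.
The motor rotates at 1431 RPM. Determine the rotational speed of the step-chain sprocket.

53 RPM

Chain: ratio = 38/19 = 2, so shaft B turns at 1431 / 2 = 715.5 RPM.
Gear mesh: ratio = 45/20 = 2.25, so shaft C turns at 715.5 / 2.25 = 318 RPM.
Chain: ratio = 204/34 = 6, so the step-chain sprocket turns at 318 / 6 = 53 RPM.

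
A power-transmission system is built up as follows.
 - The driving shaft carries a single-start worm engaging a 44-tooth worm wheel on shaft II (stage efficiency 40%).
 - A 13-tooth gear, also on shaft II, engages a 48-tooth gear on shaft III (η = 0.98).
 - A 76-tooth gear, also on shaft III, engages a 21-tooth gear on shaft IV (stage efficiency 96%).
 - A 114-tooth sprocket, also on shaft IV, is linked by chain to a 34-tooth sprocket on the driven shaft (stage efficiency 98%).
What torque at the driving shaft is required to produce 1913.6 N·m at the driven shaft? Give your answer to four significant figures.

Overall ratio R = 44 × 3.6923 × 0.27632 × 0.29825 = 13.388; overall efficiency η = 0.40 × 0.98 × 0.96 × 0.98 = 0.3688.
Input torque = output torque / (R × η) = 1913.6 / (13.388 × 0.3688) = 387.56 N·m.

387.6 N·m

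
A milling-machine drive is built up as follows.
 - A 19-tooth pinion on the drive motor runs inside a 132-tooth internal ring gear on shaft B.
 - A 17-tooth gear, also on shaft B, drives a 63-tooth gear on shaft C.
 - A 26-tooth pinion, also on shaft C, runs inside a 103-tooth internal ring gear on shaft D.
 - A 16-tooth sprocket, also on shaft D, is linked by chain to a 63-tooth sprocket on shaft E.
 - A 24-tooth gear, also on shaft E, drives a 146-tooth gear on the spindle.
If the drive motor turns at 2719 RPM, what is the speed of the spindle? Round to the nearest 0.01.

1.11 RPM

internal gear 132/19 = 6.9474 → 2719/6.9474 = 391.37 RPM
gear mesh 63/17 = 3.7059 → 391.37/3.7059 = 105.61 RPM
internal gear 103/26 = 3.9615 → 105.61/3.9615 = 26.658 RPM
chain 63/16 = 3.9375 → 26.658/3.9375 = 6.7704 RPM
gear mesh 146/24 = 6.0833 → 6.7704/6.0833 = 1.1129 RPM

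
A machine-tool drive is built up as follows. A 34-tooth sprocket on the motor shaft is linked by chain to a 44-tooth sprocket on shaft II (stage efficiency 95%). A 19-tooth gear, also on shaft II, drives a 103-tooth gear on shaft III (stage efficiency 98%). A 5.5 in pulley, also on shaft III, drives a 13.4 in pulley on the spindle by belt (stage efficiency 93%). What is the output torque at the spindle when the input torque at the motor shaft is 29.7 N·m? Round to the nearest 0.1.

439.5 N·m

After the chain (44/34): 29.7 × 1.2941 × 0.95 = 36.514 N·m
After the gear mesh (103/19): 36.514 × 5.4211 × 0.98 = 193.98 N·m
After the belt (13.4/5.5): 193.98 × 2.4364 × 0.93 = 439.53 N·m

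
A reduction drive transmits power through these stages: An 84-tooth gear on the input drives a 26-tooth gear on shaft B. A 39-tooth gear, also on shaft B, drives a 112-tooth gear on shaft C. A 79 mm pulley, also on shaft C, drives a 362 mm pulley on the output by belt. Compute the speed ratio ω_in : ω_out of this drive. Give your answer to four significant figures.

4.073

Each stage contributes driven/driver: gear mesh 26/84 = 0.30952, gear mesh 112/39 = 2.8718, belt 362/79 = 4.5823.
Overall: 0.30952 × 2.8718 × 4.5823 = 4.0731.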